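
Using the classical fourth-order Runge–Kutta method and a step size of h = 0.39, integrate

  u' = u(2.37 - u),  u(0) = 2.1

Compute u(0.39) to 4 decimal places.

RK4: k1 = f(t_n, u_n); k2 = f(t_n + h/2, u_n + (h/2)·k1); k3 = f(t_n + h/2, u_n + (h/2)·k2); k4 = f(t_n + h, u_n + h·k3); u_{n+1} = u_n + (h/6)·(k1 + 2k2 + 2k3 + k4).
t=0.000000, u=2.100000:
  k1 = f(0.000000, 2.100000) = 0.567000
  k2 = f(0.195000, 2.210565) = 0.352441
  k3 = f(0.195000, 2.168726) = 0.436508
  k4 = f(0.390000, 2.270238) = 0.226483
  u ← 2.100000 + (0.39/6)·(k1 + 2k2 + 2k3 + k4) = 2.254140
u(0.39) ≈ 2.2541

2.2541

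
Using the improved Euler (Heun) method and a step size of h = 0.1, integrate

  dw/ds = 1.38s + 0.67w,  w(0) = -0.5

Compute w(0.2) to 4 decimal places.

Heun: k1 = f(s_n, w_n); k2 = f(s_n + h, w_n + h·k1); w_{n+1} = w_n + (h/2)·(k1 + k2).
s=0.000000, w=-0.500000:
  k1 = f(0.000000, -0.500000) = -0.335000
  k2 = f(0.100000, -0.533500) = -0.219445
  w ← -0.500000 + (0.1/2)·(-0.335000 + (-0.219445)) = -0.527722
s=0.100000, w=-0.527722:
  k1 = f(0.100000, -0.527722) = -0.215574
  k2 = f(0.200000, -0.549280) = -0.092017
  w ← -0.527722 + (0.1/2)·(-0.215574 + (-0.092017)) = -0.543102
w(0.2) ≈ -0.5431

-0.5431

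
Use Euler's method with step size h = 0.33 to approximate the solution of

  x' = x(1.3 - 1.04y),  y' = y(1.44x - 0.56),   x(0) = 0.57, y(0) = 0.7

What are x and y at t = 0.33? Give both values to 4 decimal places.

Euler on (x,y): x_{n+1} = x_n + h·x', y_{n+1} = y_n + h·y'.
0.000000: (0.570000, 0.700000); f=(0.326040, 0.182560) → (0.677593, 0.760245)
(x(0.33), y(0.33)) ≈ (0.6776, 0.7602)

0.6776, 0.7602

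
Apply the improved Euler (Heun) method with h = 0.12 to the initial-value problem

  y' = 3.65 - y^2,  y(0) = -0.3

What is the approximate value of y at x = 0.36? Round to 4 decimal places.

Heun: k1 = f(x_n, y_n); k2 = f(x_n + h, y_n + h·k1); y_{n+1} = y_n + (h/2)·(k1 + k2).
x=0.000000, y=-0.300000:
  k1 = f(0.000000, -0.300000) = 3.560000
  k2 = f(0.120000, 0.127200) = 3.633820
  y ← -0.300000 + (0.12/2)·(3.560000 + 3.633820) = 0.131629
x=0.120000, y=0.131629:
  k1 = f(0.120000, 0.131629) = 3.632674
  k2 = f(0.240000, 0.567550) = 3.327887
  y ← 0.131629 + (0.12/2)·(3.632674 + 3.327887) = 0.549263
x=0.240000, y=0.549263:
  k1 = f(0.240000, 0.549263) = 3.348310
  k2 = f(0.360000, 0.951060) = 2.745485
  y ← 0.549263 + (0.12/2)·(3.348310 + 2.745485) = 0.914891
y(0.36) ≈ 0.9149

0.9149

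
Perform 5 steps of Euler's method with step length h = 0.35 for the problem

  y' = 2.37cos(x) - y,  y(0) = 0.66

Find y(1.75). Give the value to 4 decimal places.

1.1160

Euler: y_{n+1} = y_n + h·f(x_n, y_n).
x=0.000000, y=0.660000: f=1.710000 → y ← 0.660000 + 0.35·1.710000 = 1.258500
x=0.350000, y=1.258500: f=0.967813 → y ← 1.258500 + 0.35·0.967813 = 1.597235
x=0.700000, y=1.597235: f=0.215441 → y ← 1.597235 + 0.35·0.215441 = 1.672639
x=1.050000, y=1.672639: f=-0.493396 → y ← 1.672639 + 0.35·(-0.493396) = 1.499951
x=1.400000, y=1.499951: f=-1.097128 → y ← 1.499951 + 0.35·(-1.097128) = 1.115956
y(1.75) ≈ 1.1160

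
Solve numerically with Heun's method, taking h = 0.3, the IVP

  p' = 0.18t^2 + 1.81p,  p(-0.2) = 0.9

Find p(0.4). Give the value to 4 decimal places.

2.5798

Heun: k1 = f(t_n, p_n); k2 = f(t_n + h, p_n + h·k1); p_{n+1} = p_n + (h/2)·(k1 + k2).
t=-0.200000, p=0.900000:
  k1 = f(-0.200000, 0.900000) = 1.636200
  k2 = f(0.100000, 1.390860) = 2.519257
  p ← 0.900000 + (0.3/2)·(1.636200 + 2.519257) = 1.523318
t=0.100000, p=1.523318:
  k1 = f(0.100000, 1.523318) = 2.759006
  k2 = f(0.400000, 2.351020) = 4.284147
  p ← 1.523318 + (0.3/2)·(2.759006 + 4.284147) = 2.579792
p(0.4) ≈ 2.5798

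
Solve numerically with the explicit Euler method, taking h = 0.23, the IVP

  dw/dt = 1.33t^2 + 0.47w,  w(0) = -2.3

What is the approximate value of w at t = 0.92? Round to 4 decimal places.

Euler: w_{n+1} = w_n + h·f(t_n, w_n).
t=0.000000, w=-2.300000: f=-1.081000 → w ← -2.300000 + 0.23·(-1.081000) = -2.548630
t=0.230000, w=-2.548630: f=-1.127499 → w ← -2.548630 + 0.23·(-1.127499) = -2.807955
t=0.460000, w=-2.807955: f=-1.038311 → w ← -2.807955 + 0.23·(-1.038311) = -3.046766
t=0.690000, w=-3.046766: f=-0.798767 → w ← -3.046766 + 0.23·(-0.798767) = -3.230483
w(0.92) ≈ -3.2305

-3.2305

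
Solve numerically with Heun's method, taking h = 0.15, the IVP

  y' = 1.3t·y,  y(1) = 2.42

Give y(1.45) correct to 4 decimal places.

Heun: k1 = f(t_n, y_n); k2 = f(t_n + h, y_n + h·k1); y_{n+1} = y_n + (h/2)·(k1 + k2).
t=1.000000, y=2.420000:
  k1 = f(1.000000, 2.420000) = 3.146000
  k2 = f(1.150000, 2.891900) = 4.323390
  y ← 2.420000 + (0.15/2)·(3.146000 + 4.323390) = 2.980204
t=1.150000, y=2.980204:
  k1 = f(1.150000, 2.980204) = 4.455405
  k2 = f(1.300000, 3.648515) = 6.165991
  y ← 2.980204 + (0.15/2)·(4.455405 + 6.165991) = 3.776809
t=1.300000, y=3.776809:
  k1 = f(1.300000, 3.776809) = 6.382807
  k2 = f(1.450000, 4.734230) = 8.924024
  y ← 3.776809 + (0.15/2)·(6.382807 + 8.924024) = 4.924821
y(1.45) ≈ 4.9248

4.9248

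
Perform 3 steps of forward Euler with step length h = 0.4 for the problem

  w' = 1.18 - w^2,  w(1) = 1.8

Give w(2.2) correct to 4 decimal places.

1.0836

Euler: w_{n+1} = w_n + h·f(x_n, w_n).
x=1.000000, w=1.800000: f=-2.060000 → w ← 1.800000 + 0.4·(-2.060000) = 0.976000
x=1.400000, w=0.976000: f=0.227424 → w ← 0.976000 + 0.4·0.227424 = 1.066970
x=1.800000, w=1.066970: f=0.041576 → w ← 1.066970 + 0.4·0.041576 = 1.083600
w(2.2) ≈ 1.0836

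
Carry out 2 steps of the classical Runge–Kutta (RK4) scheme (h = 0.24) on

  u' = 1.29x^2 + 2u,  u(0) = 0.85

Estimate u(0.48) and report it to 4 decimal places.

RK4: k1 = f(x_n, u_n); k2 = f(x_n + h/2, u_n + (h/2)·k1); k3 = f(x_n + h/2, u_n + (h/2)·k2); k4 = f(x_n + h, u_n + h·k3); u_{n+1} = u_n + (h/6)·(k1 + 2k2 + 2k3 + k4).
x=0.000000, u=0.850000:
  k1 = f(0.000000, 0.850000) = 1.700000
  k2 = f(0.120000, 1.054000) = 2.126576
  k3 = f(0.120000, 1.105189) = 2.228954
  k4 = f(0.240000, 1.384949) = 2.844202
  u ← 0.850000 + (0.24/6)·(k1 + 2k2 + 2k3 + k4) = 1.380211
x=0.240000, u=1.380211:
  k1 = f(0.240000, 1.380211) = 2.834725
  k2 = f(0.360000, 1.720378) = 3.607939
  k3 = f(0.360000, 1.813163) = 3.793510
  k4 = f(0.480000, 2.290653) = 4.878522
  u ← 1.380211 + (0.24/6)·(k1 + 2k2 + 2k3 + k4) = 2.280856
u(0.48) ≈ 2.2809

2.2809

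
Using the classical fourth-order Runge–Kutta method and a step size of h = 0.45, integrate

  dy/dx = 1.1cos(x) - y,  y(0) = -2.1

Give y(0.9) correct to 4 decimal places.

-0.3054

RK4: k1 = f(x_n, y_n); k2 = f(x_n + h/2, y_n + (h/2)·k1); k3 = f(x_n + h/2, y_n + (h/2)·k2); k4 = f(x_n + h, y_n + h·k3); y_{n+1} = y_n + (h/6)·(k1 + 2k2 + 2k3 + k4).
x=0.000000, y=-2.100000:
  k1 = f(0.000000, -2.100000) = 3.200000
  k2 = f(0.225000, -1.380000) = 2.452274
  k3 = f(0.225000, -1.548238) = 2.620512
  k4 = f(0.450000, -0.920770) = 1.911261
  y ← -2.100000 + (0.45/6)·(k1 + 2k2 + 2k3 + k4) = -0.955738
x=0.450000, y=-0.955738:
  k1 = f(0.450000, -0.955738) = 1.946229
  k2 = f(0.675000, -0.517836) = 1.376614
  k3 = f(0.675000, -0.646000) = 1.504777
  k4 = f(0.900000, -0.278588) = 0.962359
  y ← -0.955738 + (0.45/6)·(k1 + 2k2 + 2k3 + k4) = -0.305385
y(0.9) ≈ -0.3054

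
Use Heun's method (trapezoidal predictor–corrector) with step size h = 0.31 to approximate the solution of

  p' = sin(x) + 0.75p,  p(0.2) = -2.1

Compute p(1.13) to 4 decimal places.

Heun: k1 = f(x_n, p_n); k2 = f(x_n + h, p_n + h·k1); p_{n+1} = p_n + (h/2)·(k1 + k2).
x=0.200000, p=-2.100000:
  k1 = f(0.200000, -2.100000) = -1.376331
  k2 = f(0.510000, -2.526663) = -1.406820
  p ← -2.100000 + (0.31/2)·(-1.376331 + (-1.406820)) = -2.531388
x=0.510000, p=-2.531388:
  k1 = f(0.510000, -2.531388) = -1.410364
  k2 = f(0.820000, -2.968601) = -1.495305
  p ← -2.531388 + (0.31/2)·(-1.410364 + (-1.495305)) = -2.981767
x=0.820000, p=-2.981767:
  k1 = f(0.820000, -2.981767) = -1.505179
  k2 = f(1.130000, -3.448373) = -1.681867
  p ← -2.981767 + (0.31/2)·(-1.505179 + (-1.681867)) = -3.475759
p(1.13) ≈ -3.4758

-3.4758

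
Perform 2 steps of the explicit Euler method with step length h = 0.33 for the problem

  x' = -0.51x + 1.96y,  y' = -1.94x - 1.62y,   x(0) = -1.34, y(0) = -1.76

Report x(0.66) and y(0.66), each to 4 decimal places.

Euler on (x,y): x_{n+1} = x_n + h·x', y_{n+1} = y_n + h·y'.
0.000000: (-1.340000, -1.760000); f=(-2.766200, 5.450800) → (-2.252846, 0.038764)
0.330000: (-2.252846, 0.038764); f=(1.224929, 4.307724) → (-1.848619, 1.460313)
(x(0.66), y(0.66)) ≈ (-1.8486, 1.4603)

-1.8486, 1.4603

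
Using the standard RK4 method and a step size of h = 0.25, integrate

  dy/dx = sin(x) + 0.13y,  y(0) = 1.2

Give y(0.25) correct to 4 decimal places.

1.2711

RK4: k1 = f(x_n, y_n); k2 = f(x_n + h/2, y_n + (h/2)·k1); k3 = f(x_n + h/2, y_n + (h/2)·k2); k4 = f(x_n + h, y_n + h·k3); y_{n+1} = y_n + (h/6)·(k1 + 2k2 + 2k3 + k4).
x=0.000000, y=1.200000:
  k1 = f(0.000000, 1.200000) = 0.156000
  k2 = f(0.125000, 1.219500) = 0.283210
  k3 = f(0.125000, 1.235401) = 0.285277
  k4 = f(0.250000, 1.271319) = 0.412675
  y ← 1.200000 + (0.25/6)·(k1 + 2k2 + 2k3 + k4) = 1.271069
y(0.25) ≈ 1.2711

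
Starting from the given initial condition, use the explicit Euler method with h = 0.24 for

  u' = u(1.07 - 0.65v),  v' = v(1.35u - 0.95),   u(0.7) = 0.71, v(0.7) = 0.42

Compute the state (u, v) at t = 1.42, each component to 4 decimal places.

1.1970, 0.4836

Euler on (u,v): u_{n+1} = u_n + h·u', v_{n+1} = v_n + h·v'.
0.700000: (0.710000, 0.420000); f=(0.565870, 0.003570) → (0.845809, 0.420857)
0.940000: (0.845809, 0.420857); f=(0.673639, 0.080738) → (1.007482, 0.440234)
1.180000: (1.007482, 0.440234); f=(0.789713, 0.180540) → (1.197013, 0.483564)
(u(1.42), v(1.42)) ≈ (1.1970, 0.4836)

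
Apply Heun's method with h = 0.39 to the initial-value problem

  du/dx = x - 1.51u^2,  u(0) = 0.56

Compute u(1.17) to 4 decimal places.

0.7230

Heun: k1 = f(x_n, u_n); k2 = f(x_n + h, u_n + h·k1); u_{n+1} = u_n + (h/2)·(k1 + k2).
x=0.000000, u=0.560000:
  k1 = f(0.000000, 0.560000) = -0.473536
  k2 = f(0.390000, 0.375321) = 0.177293
  u ← 0.560000 + (0.39/2)·(-0.473536 + 0.177293) = 0.502233
x=0.390000, u=0.502233:
  k1 = f(0.390000, 0.502233) = 0.009121
  k2 = f(0.780000, 0.505790) = 0.393707
  u ← 0.502233 + (0.39/2)·(0.009121 + 0.393707) = 0.580784
x=0.780000, u=0.580784:
  k1 = f(0.780000, 0.580784) = 0.270662
  k2 = f(1.170000, 0.686342) = 0.458691
  u ← 0.580784 + (0.39/2)·(0.270662 + 0.458691) = 0.723008
u(1.17) ≈ 0.7230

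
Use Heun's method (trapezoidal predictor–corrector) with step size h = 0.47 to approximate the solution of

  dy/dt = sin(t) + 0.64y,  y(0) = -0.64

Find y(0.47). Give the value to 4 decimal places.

Heun: k1 = f(t_n, y_n); k2 = f(t_n + h, y_n + h·k1); y_{n+1} = y_n + (h/2)·(k1 + k2).
t=0.000000, y=-0.640000:
  k1 = f(0.000000, -0.640000) = -0.409600
  k2 = f(0.470000, -0.832512) = -0.079921
  y ← -0.640000 + (0.47/2)·(-0.409600 + (-0.079921)) = -0.755038
y(0.47) ≈ -0.7550

-0.7550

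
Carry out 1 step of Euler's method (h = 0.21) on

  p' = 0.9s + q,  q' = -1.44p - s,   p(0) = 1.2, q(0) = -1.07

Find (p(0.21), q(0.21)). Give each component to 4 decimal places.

0.9753, -1.4329

Euler on (p,q): p_{n+1} = p_n + h·p', q_{n+1} = q_n + h·q'.
0.000000: (1.200000, -1.070000); f=(-1.070000, -1.728000) → (0.975300, -1.432880)
(p(0.21), q(0.21)) ≈ (0.9753, -1.4329)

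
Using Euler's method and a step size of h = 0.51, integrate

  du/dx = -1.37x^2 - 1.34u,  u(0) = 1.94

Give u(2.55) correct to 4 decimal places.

-3.4980

Euler: u_{n+1} = u_n + h·f(x_n, u_n).
x=0.000000, u=1.940000: f=-2.599600 → u ← 1.940000 + 0.51·(-2.599600) = 0.614204
x=0.510000, u=0.614204: f=-1.179370 → u ← 0.614204 + 0.51·(-1.179370) = 0.012725
x=1.020000, u=0.012725: f=-1.442400 → u ← 0.012725 + 0.51·(-1.442400) = -0.722899
x=1.530000, u=-0.722899: f=-2.238349 → u ← -0.722899 + 0.51·(-2.238349) = -1.864457
x=2.040000, u=-1.864457: f=-3.203020 → u ← -1.864457 + 0.51·(-3.203020) = -3.497997
u(2.55) ≈ -3.4980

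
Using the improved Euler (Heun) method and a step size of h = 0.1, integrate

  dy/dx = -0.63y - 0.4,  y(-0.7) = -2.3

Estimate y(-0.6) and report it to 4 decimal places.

-2.1984

Heun: k1 = f(x_n, y_n); k2 = f(x_n + h, y_n + h·k1); y_{n+1} = y_n + (h/2)·(k1 + k2).
x=-0.700000, y=-2.300000:
  k1 = f(-0.700000, -2.300000) = 1.049000
  k2 = f(-0.600000, -2.195100) = 0.982913
  y ← -2.300000 + (0.1/2)·(1.049000 + 0.982913) = -2.198404
y(-0.6) ≈ -2.1984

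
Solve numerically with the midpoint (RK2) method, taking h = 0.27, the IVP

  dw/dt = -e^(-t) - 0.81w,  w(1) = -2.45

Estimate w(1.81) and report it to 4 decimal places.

Midpoint: k1 = f(t_n, w_n); k2 = f(t_n + h/2, w_n + (h/2)·k1); w_{n+1} = w_n + h·k2.
t=1.000000, w=-2.450000:
  k1 = f(1.000000, -2.450000) = 1.616621
  k2 = f(1.135000, -2.231756) = 1.486300
  w ← -2.450000 + 0.27·1.486300 = -2.048699
t=1.270000, w=-2.048699:
  k1 = f(1.270000, -2.048699) = 1.378614
  k2 = f(1.405000, -1.862586) = 1.263328
  w ← -2.048699 + 0.27·1.263328 = -1.707600
t=1.540000, w=-1.707600:
  k1 = f(1.540000, -1.707600) = 1.168775
  k2 = f(1.675000, -1.549816) = 1.068043
  w ← -1.707600 + 0.27·1.068043 = -1.419229
w(1.81) ≈ -1.4192

-1.4192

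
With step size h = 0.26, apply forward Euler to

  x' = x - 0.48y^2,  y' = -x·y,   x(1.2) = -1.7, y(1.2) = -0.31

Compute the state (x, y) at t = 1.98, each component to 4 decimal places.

Euler on (x,y): x_{n+1} = x_n + h·x', y_{n+1} = y_n + h·y'.
1.200000: (-1.700000, -0.310000); f=(-1.746128, -0.527000) → (-2.153993, -0.447020)
1.460000: (-2.153993, -0.447020); f=(-2.249910, -0.962878) → (-2.738970, -0.697368)
1.720000: (-2.738970, -0.697368); f=(-2.972405, -1.910071) → (-3.511795, -1.193987)
(x(1.98), y(1.98)) ≈ (-3.5118, -1.1940)

-3.5118, -1.1940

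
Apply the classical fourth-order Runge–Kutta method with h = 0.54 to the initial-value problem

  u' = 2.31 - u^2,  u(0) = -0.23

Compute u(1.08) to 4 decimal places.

1.3471

RK4: k1 = f(s_n, u_n); k2 = f(s_n + h/2, u_n + (h/2)·k1); k3 = f(s_n + h/2, u_n + (h/2)·k2); k4 = f(s_n + h, u_n + h·k3); u_{n+1} = u_n + (h/6)·(k1 + 2k2 + 2k3 + k4).
s=0.000000, u=-0.230000:
  k1 = f(0.000000, -0.230000) = 2.257100
  k2 = f(0.270000, 0.379417) = 2.166043
  k3 = f(0.270000, 0.354832) = 2.184095
  k4 = f(0.540000, 0.949411) = 1.408619
  u ← -0.230000 + (0.54/6)·(k1 + 2k2 + 2k3 + k4) = 0.882939
s=0.540000, u=0.882939:
  k1 = f(0.540000, 0.882939) = 1.530418
  k2 = f(0.810000, 1.296152) = 0.629989
  k3 = f(0.810000, 1.053037) = 1.201114
  k4 = f(1.080000, 1.531541) = -0.035618
  u ← 0.882939 + (0.54/6)·(k1 + 2k2 + 2k3 + k4) = 1.347070
u(1.08) ≈ 1.3471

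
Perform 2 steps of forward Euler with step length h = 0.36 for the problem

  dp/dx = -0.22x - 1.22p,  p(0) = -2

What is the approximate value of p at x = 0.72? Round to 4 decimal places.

-0.6575

Euler: p_{n+1} = p_n + h·f(x_n, p_n).
x=0.000000, p=-2.000000: f=2.440000 → p ← -2.000000 + 0.36·2.440000 = -1.121600
x=0.360000, p=-1.121600: f=1.289152 → p ← -1.121600 + 0.36·1.289152 = -0.657505
p(0.72) ≈ -0.6575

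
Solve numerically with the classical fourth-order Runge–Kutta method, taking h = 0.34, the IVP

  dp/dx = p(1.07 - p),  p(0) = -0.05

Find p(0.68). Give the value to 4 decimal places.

-0.1089

RK4: k1 = f(x_n, p_n); k2 = f(x_n + h/2, p_n + (h/2)·k1); k3 = f(x_n + h/2, p_n + (h/2)·k2); k4 = f(x_n + h, p_n + h·k3); p_{n+1} = p_n + (h/6)·(k1 + 2k2 + 2k3 + k4).
x=0.000000, p=-0.050000:
  k1 = f(0.000000, -0.050000) = -0.056000
  k2 = f(0.170000, -0.059520) = -0.067229
  k3 = f(0.170000, -0.061429) = -0.069502
  k4 = f(0.340000, -0.073631) = -0.084207
  p ← -0.050000 + (0.34/6)·(k1 + 2k2 + 2k3 + k4) = -0.073441
x=0.340000, p=-0.073441:
  k1 = f(0.340000, -0.073441) = -0.083976
  k2 = f(0.510000, -0.087717) = -0.101552
  k3 = f(0.510000, -0.090705) = -0.105282
  k4 = f(0.680000, -0.109237) = -0.128816
  p ← -0.073441 + (0.34/6)·(k1 + 2k2 + 2k3 + k4) = -0.108941
p(0.68) ≈ -0.1089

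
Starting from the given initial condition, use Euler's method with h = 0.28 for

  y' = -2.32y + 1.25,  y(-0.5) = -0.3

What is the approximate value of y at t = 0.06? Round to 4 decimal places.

0.4358

Euler: y_{n+1} = y_n + h·f(t_n, y_n).
t=-0.500000, y=-0.300000: f=1.946000 → y ← -0.300000 + 0.28·1.946000 = 0.244880
t=-0.220000, y=0.244880: f=0.681878 → y ← 0.244880 + 0.28·0.681878 = 0.435806
y(0.06) ≈ 0.4358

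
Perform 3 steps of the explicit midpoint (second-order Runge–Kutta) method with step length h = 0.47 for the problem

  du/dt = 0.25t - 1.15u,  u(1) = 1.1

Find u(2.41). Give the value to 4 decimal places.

0.5729

Midpoint: k1 = f(t_n, u_n); k2 = f(t_n + h/2, u_n + (h/2)·k1); u_{n+1} = u_n + h·k2.
t=1.000000, u=1.100000:
  k1 = f(1.000000, 1.100000) = -1.015000
  k2 = f(1.235000, 0.861475) = -0.681946
  u ← 1.100000 + 0.47·(-0.681946) = 0.779485
t=1.470000, u=0.779485:
  k1 = f(1.470000, 0.779485) = -0.528908
  k2 = f(1.705000, 0.655192) = -0.327221
  u ← 0.779485 + 0.47·(-0.327221) = 0.625692
t=1.940000, u=0.625692:
  k1 = f(1.940000, 0.625692) = -0.234545
  k2 = f(2.175000, 0.570573) = -0.112409
  u ← 0.625692 + 0.47·(-0.112409) = 0.572859
u(2.41) ≈ 0.5729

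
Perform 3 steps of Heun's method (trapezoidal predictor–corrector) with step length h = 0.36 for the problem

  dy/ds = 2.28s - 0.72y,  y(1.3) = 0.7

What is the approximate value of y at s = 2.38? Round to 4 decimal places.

3.5943

Heun: k1 = f(s_n, y_n); k2 = f(s_n + h, y_n + h·k1); y_{n+1} = y_n + (h/2)·(k1 + k2).
s=1.300000, y=0.700000:
  k1 = f(1.300000, 0.700000) = 2.460000
  k2 = f(1.660000, 1.585600) = 2.643168
  y ← 0.700000 + (0.36/2)·(2.460000 + 2.643168) = 1.618570
s=1.660000, y=1.618570:
  k1 = f(1.660000, 1.618570) = 2.619429
  k2 = f(2.020000, 2.561565) = 2.761273
  y ← 1.618570 + (0.36/2)·(2.619429 + 2.761273) = 2.587097
s=2.020000, y=2.587097:
  k1 = f(2.020000, 2.587097) = 2.742890
  k2 = f(2.380000, 3.574537) = 2.852733
  y ← 2.587097 + (0.36/2)·(2.742890 + 2.852733) = 3.594309
y(2.38) ≈ 3.5943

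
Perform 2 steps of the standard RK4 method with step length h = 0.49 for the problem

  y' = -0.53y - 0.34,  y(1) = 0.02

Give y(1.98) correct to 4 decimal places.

RK4: k1 = f(x_n, y_n); k2 = f(x_n + h/2, y_n + (h/2)·k1); k3 = f(x_n + h/2, y_n + (h/2)·k2); k4 = f(x_n + h, y_n + h·k3); y_{n+1} = y_n + (h/6)·(k1 + 2k2 + 2k3 + k4).
x=1.000000, y=0.020000:
  k1 = f(1.000000, 0.020000) = -0.350600
  k2 = f(1.245000, -0.065897) = -0.305075
  k3 = f(1.245000, -0.054743) = -0.310986
  k4 = f(1.490000, -0.132383) = -0.269837
  y ← 0.020000 + (0.49/6)·(k1 + 2k2 + 2k3 + k4) = -0.131292
x=1.490000, y=-0.131292:
  k1 = f(1.490000, -0.131292) = -0.270415
  k2 = f(1.735000, -0.197544) = -0.235302
  k3 = f(1.735000, -0.188941) = -0.239861
  k4 = f(1.980000, -0.248824) = -0.208123
  y ← -0.131292 + (0.49/6)·(k1 + 2k2 + 2k3 + k4) = -0.247983
y(1.98) ≈ -0.2480

-0.2480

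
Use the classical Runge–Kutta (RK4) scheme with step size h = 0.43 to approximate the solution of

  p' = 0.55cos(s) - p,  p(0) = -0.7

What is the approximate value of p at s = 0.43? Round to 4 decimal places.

RK4: k1 = f(s_n, p_n); k2 = f(s_n + h/2, p_n + (h/2)·k1); k3 = f(s_n + h/2, p_n + (h/2)·k2); k4 = f(s_n + h, p_n + h·k3); p_{n+1} = p_n + (h/6)·(k1 + 2k2 + 2k3 + k4).
s=0.000000, p=-0.700000:
  k1 = f(0.000000, -0.700000) = 1.250000
  k2 = f(0.215000, -0.431250) = 0.968587
  k3 = f(0.215000, -0.491754) = 1.029091
  k4 = f(0.430000, -0.257491) = 0.757422
  p ← -0.700000 + (0.43/6)·(k1 + 2k2 + 2k3 + k4) = -0.269801
p(0.43) ≈ -0.2698

-0.2698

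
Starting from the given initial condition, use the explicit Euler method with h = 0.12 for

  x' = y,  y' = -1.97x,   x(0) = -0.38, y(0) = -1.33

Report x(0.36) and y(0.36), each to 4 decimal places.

Euler on (x,y): x_{n+1} = x_n + h·x', y_{n+1} = y_n + h·y'.
0.000000: (-0.380000, -1.330000); f=(-1.330000, 0.748600) → (-0.539600, -1.240168)
0.120000: (-0.539600, -1.240168); f=(-1.240168, 1.063012) → (-0.688420, -1.112607)
0.240000: (-0.688420, -1.112607); f=(-1.112607, 1.356188) → (-0.821933, -0.949864)
(x(0.36), y(0.36)) ≈ (-0.8219, -0.9499)

-0.8219, -0.9499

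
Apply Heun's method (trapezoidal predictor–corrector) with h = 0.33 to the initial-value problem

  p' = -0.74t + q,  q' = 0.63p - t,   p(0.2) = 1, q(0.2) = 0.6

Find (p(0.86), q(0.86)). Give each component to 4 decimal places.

Heun on (p,q): k1 = f(t_n, state_n); k2 = f(t_n + h, state_n + h·k1); state_{n+1} = state_n + (h/2)·(k1 + k2).
0.200000: (1.000000, 0.600000)
  k1 = (0.452000, 0.430000)
  predictor → (1.149160, 0.741900)
  k2 = (0.349700, 0.193971)
  → (1.132281, 0.702955)
0.530000: (1.132281, 0.702955)
  k1 = (0.310755, 0.183337)
  predictor → (1.234830, 0.763456)
  k2 = (0.127056, -0.082057)
  → (1.204519, 0.719666)
(p(0.86), q(0.86)) ≈ (1.2045, 0.7197)

1.2045, 0.7197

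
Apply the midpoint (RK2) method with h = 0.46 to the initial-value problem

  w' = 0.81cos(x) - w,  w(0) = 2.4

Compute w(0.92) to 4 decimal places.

1.3905

Midpoint: k1 = f(x_n, w_n); k2 = f(x_n + h/2, w_n + (h/2)·k1); w_{n+1} = w_n + h·k2.
x=0.000000, w=2.400000:
  k1 = f(0.000000, 2.400000) = -1.590000
  k2 = f(0.230000, 2.034300) = -1.245630
  w ← 2.400000 + 0.46·(-1.245630) = 1.827010
x=0.460000, w=1.827010:
  k1 = f(0.460000, 1.827010) = -1.101208
  k2 = f(0.690000, 1.573732) = -0.949023
  w ← 1.827010 + 0.46·(-0.949023) = 1.390459
w(0.92) ≈ 1.3905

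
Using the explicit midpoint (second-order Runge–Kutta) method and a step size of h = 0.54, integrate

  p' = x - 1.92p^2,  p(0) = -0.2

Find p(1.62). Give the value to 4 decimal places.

0.7282

Midpoint: k1 = f(x_n, p_n); k2 = f(x_n + h/2, p_n + (h/2)·k1); p_{n+1} = p_n + h·k2.
x=0.000000, p=-0.200000:
  k1 = f(0.000000, -0.200000) = -0.076800
  k2 = f(0.270000, -0.220736) = 0.176449
  p ← -0.200000 + 0.54·0.176449 = -0.104717
x=0.540000, p=-0.104717:
  k1 = f(0.540000, -0.104717) = 0.518946
  k2 = f(0.810000, 0.035398) = 0.807594
  p ← -0.104717 + 0.54·0.807594 = 0.331383
x=1.080000, p=0.331383:
  k1 = f(1.080000, 0.331383) = 0.869155
  k2 = f(1.350000, 0.566055) = 0.734796
  p ← 0.331383 + 0.54·0.734796 = 0.728173
p(1.62) ≈ 0.7282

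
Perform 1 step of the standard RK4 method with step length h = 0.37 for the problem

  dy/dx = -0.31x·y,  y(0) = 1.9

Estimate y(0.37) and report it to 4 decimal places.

1.8601

RK4: k1 = f(x_n, y_n); k2 = f(x_n + h/2, y_n + (h/2)·k1); k3 = f(x_n + h/2, y_n + (h/2)·k2); k4 = f(x_n + h, y_n + h·k3); y_{n+1} = y_n + (h/6)·(k1 + 2k2 + 2k3 + k4).
x=0.000000, y=1.900000:
  k1 = f(0.000000, 1.900000) = 0.000000
  k2 = f(0.185000, 1.900000) = -0.108965
  k3 = f(0.185000, 1.879841) = -0.107809
  k4 = f(0.370000, 1.860111) = -0.213355
  y ← 1.900000 + (0.37/6)·(k1 + 2k2 + 2k3 + k4) = 1.860108
y(0.37) ≈ 1.8601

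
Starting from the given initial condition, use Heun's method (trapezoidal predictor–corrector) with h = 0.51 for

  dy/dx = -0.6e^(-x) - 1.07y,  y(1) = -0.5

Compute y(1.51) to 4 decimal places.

-0.3610

Heun: k1 = f(x_n, y_n); k2 = f(x_n + h, y_n + h·k1); y_{n+1} = y_n + (h/2)·(k1 + k2).
x=1.000000, y=-0.500000:
  k1 = f(1.000000, -0.500000) = 0.314272
  k2 = f(1.510000, -0.339721) = 0.230956
  y ← -0.500000 + (0.51/2)·(0.314272 + 0.230956) = -0.360967
y(1.51) ≈ -0.3610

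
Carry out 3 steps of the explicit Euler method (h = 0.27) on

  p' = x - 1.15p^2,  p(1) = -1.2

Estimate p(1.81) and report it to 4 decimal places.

-2.0252

Euler: p_{n+1} = p_n + h·f(x_n, p_n).
x=1.000000, p=-1.200000: f=-0.656000 → p ← -1.200000 + 0.27·(-0.656000) = -1.377120
x=1.270000, p=-1.377120: f=-0.910928 → p ← -1.377120 + 0.27·(-0.910928) = -1.623071
x=1.540000, p=-1.623071: f=-1.489512 → p ← -1.623071 + 0.27·(-1.489512) = -2.025239
p(1.81) ≈ -2.0252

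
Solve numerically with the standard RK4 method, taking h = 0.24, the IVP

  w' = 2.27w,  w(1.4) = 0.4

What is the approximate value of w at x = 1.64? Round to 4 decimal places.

0.6895

RK4: k1 = f(x_n, w_n); k2 = f(x_n + h/2, w_n + (h/2)·k1); k3 = f(x_n + h/2, w_n + (h/2)·k2); k4 = f(x_n + h, w_n + h·k3); w_{n+1} = w_n + (h/6)·(k1 + 2k2 + 2k3 + k4).
x=1.400000, w=0.400000:
  k1 = f(1.400000, 0.400000) = 0.908000
  k2 = f(1.520000, 0.508960) = 1.155339
  k3 = f(1.520000, 0.538641) = 1.222714
  k4 = f(1.640000, 0.693451) = 1.574135
  w ← 0.400000 + (0.24/6)·(k1 + 2k2 + 2k3 + k4) = 0.689530
w(1.64) ≈ 0.6895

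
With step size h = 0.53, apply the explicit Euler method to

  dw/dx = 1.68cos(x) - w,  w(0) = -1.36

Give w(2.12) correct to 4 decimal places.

0.3833

Euler: w_{n+1} = w_n + h·f(x_n, w_n).
x=0.000000, w=-1.360000: f=3.040000 → w ← -1.360000 + 0.53·3.040000 = 0.251200
x=0.530000, w=0.251200: f=1.198316 → w ← 0.251200 + 0.53·1.198316 = 0.886307
x=1.060000, w=0.886307: f=-0.065002 → w ← 0.886307 + 0.53·(-0.065002) = 0.851856
x=1.590000, w=0.851856: f=-0.884116 → w ← 0.851856 + 0.53·(-0.884116) = 0.383275
w(2.12) ≈ 0.3833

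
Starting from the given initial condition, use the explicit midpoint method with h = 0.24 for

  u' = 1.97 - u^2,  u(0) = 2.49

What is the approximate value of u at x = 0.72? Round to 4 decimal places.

1.5902

Midpoint: k1 = f(x_n, u_n); k2 = f(x_n + h/2, u_n + (h/2)·k1); u_{n+1} = u_n + h·k2.
x=0.000000, u=2.490000:
  k1 = f(0.000000, 2.490000) = -4.230100
  k2 = f(0.120000, 1.982388) = -1.959862
  u ← 2.490000 + 0.24·(-1.959862) = 2.019633
x=0.240000, u=2.019633:
  k1 = f(0.240000, 2.019633) = -2.108918
  k2 = f(0.360000, 1.766563) = -1.150745
  u ← 2.019633 + 0.24·(-1.150745) = 1.743454
x=0.480000, u=1.743454:
  k1 = f(0.480000, 1.743454) = -1.069633
  k2 = f(0.600000, 1.615098) = -0.638543
  u ← 1.743454 + 0.24·(-0.638543) = 1.590204
u(0.72) ≈ 1.5902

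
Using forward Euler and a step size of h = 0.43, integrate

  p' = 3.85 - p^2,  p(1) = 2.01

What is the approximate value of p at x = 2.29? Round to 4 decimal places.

Euler: p_{n+1} = p_n + h·f(x_n, p_n).
x=1.000000, p=2.010000: f=-0.190100 → p ← 2.010000 + 0.43·(-0.190100) = 1.928257
x=1.430000, p=1.928257: f=0.131825 → p ← 1.928257 + 0.43·0.131825 = 1.984942
x=1.860000, p=1.984942: f=-0.089994 → p ← 1.984942 + 0.43·(-0.089994) = 1.946244
p(2.29) ≈ 1.9462

1.9462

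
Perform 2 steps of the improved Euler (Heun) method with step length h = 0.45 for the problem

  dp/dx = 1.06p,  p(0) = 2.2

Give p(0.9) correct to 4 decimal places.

Heun: k1 = f(x_n, p_n); k2 = f(x_n + h, p_n + h·k1); p_{n+1} = p_n + (h/2)·(k1 + k2).
x=0.000000, p=2.200000:
  k1 = f(0.000000, 2.200000) = 2.332000
  k2 = f(0.450000, 3.249400) = 3.444364
  p ← 2.200000 + (0.45/2)·(2.332000 + 3.444364) = 3.499682
x=0.450000, p=3.499682:
  k1 = f(0.450000, 3.499682) = 3.709663
  k2 = f(0.900000, 5.169030) = 5.479172
  p ← 3.499682 + (0.45/2)·(3.709663 + 5.479172) = 5.567170
p(0.9) ≈ 5.5672

5.5672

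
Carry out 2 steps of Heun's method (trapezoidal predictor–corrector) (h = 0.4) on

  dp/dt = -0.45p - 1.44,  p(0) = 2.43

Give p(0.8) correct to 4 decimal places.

Heun: k1 = f(t_n, p_n); k2 = f(t_n + h, p_n + h·k1); p_{n+1} = p_n + (h/2)·(k1 + k2).
t=0.000000, p=2.430000:
  k1 = f(0.000000, 2.430000) = -2.533500
  k2 = f(0.400000, 1.416600) = -2.077470
  p ← 2.430000 + (0.4/2)·(-2.533500 + (-2.077470)) = 1.507806
t=0.400000, p=1.507806:
  k1 = f(0.400000, 1.507806) = -2.118513
  k2 = f(0.800000, 0.660401) = -1.737180
  p ← 1.507806 + (0.4/2)·(-2.118513 + (-1.737180)) = 0.736667
p(0.8) ≈ 0.7367

0.7367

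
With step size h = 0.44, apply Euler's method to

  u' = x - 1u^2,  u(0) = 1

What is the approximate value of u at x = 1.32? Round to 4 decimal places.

0.8361

Euler: u_{n+1} = u_n + h·f(x_n, u_n).
x=0.000000, u=1.000000: f=-1.000000 → u ← 1.000000 + 0.44·(-1.000000) = 0.560000
x=0.440000, u=0.560000: f=0.126400 → u ← 0.560000 + 0.44·0.126400 = 0.615616
x=0.880000, u=0.615616: f=0.501017 → u ← 0.615616 + 0.44·0.501017 = 0.836063
u(1.32) ≈ 0.8361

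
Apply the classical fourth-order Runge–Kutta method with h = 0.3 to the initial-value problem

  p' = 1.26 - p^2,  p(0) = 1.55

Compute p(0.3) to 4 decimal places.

RK4: k1 = f(x_n, p_n); k2 = f(x_n + h/2, p_n + (h/2)·k1); k3 = f(x_n + h/2, p_n + (h/2)·k2); k4 = f(x_n + h, p_n + h·k3); p_{n+1} = p_n + (h/6)·(k1 + 2k2 + 2k3 + k4).
x=0.000000, p=1.550000:
  k1 = f(0.000000, 1.550000) = -1.142500
  k2 = f(0.150000, 1.378625) = -0.640607
  k3 = f(0.150000, 1.453909) = -0.853851
  k4 = f(0.300000, 1.293845) = -0.414034
  p ← 1.550000 + (0.3/6)·(k1 + 2k2 + 2k3 + k4) = 1.322727
p(0.3) ≈ 1.3227

1.3227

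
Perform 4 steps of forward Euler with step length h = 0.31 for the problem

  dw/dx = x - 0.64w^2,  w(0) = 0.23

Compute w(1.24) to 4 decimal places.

0.7223

Euler: w_{n+1} = w_n + h·f(x_n, w_n).
x=0.000000, w=0.230000: f=-0.033856 → w ← 0.230000 + 0.31·(-0.033856) = 0.219505
x=0.310000, w=0.219505: f=0.279163 → w ← 0.219505 + 0.31·0.279163 = 0.306045
x=0.620000, w=0.306045: f=0.560055 → w ← 0.306045 + 0.31·0.560055 = 0.479662
x=0.930000, w=0.479662: f=0.782751 → w ← 0.479662 + 0.31·0.782751 = 0.722315
w(1.24) ≈ 0.7223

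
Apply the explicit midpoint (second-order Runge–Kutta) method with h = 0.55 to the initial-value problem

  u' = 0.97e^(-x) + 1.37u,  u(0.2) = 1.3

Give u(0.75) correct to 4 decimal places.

Midpoint: k1 = f(x_n, u_n); k2 = f(x_n + h/2, u_n + (h/2)·k1); u_{n+1} = u_n + h·k2.
x=0.200000, u=1.300000:
  k1 = f(0.200000, 1.300000) = 2.575169
  k2 = f(0.475000, 2.008171) = 3.354423
  u ← 1.300000 + 0.55·3.354423 = 3.144933
u(0.75) ≈ 3.1449

3.1449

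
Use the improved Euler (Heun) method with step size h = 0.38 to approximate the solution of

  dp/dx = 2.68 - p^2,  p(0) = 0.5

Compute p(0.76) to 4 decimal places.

Heun: k1 = f(x_n, p_n); k2 = f(x_n + h, p_n + h·k1); p_{n+1} = p_n + (h/2)·(k1 + k2).
x=0.000000, p=0.500000:
  k1 = f(0.000000, 0.500000) = 2.430000
  k2 = f(0.380000, 1.423400) = 0.653932
  p ← 0.500000 + (0.38/2)·(2.430000 + 0.653932) = 1.085947
x=0.380000, p=1.085947:
  k1 = f(0.380000, 1.085947) = 1.500719
  k2 = f(0.760000, 1.656220) = -0.063066
  p ← 1.085947 + (0.38/2)·(1.500719 + (-0.063066)) = 1.359101
p(0.76) ≈ 1.3591

1.3591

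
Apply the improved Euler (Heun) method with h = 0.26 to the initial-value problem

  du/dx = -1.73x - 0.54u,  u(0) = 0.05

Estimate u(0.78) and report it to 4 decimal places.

Heun: k1 = f(x_n, u_n); k2 = f(x_n + h, u_n + h·k1); u_{n+1} = u_n + (h/2)·(k1 + k2).
x=0.000000, u=0.050000:
  k1 = f(0.000000, 0.050000) = -0.027000
  k2 = f(0.260000, 0.042980) = -0.473009
  u ← 0.050000 + (0.26/2)·(-0.027000 + (-0.473009)) = -0.015001
x=0.260000, u=-0.015001:
  k1 = f(0.260000, -0.015001) = -0.441699
  k2 = f(0.520000, -0.129843) = -0.829485
  u ← -0.015001 + (0.26/2)·(-0.441699 + (-0.829485)) = -0.180255
x=0.520000, u=-0.180255:
  k1 = f(0.520000, -0.180255) = -0.802262
  k2 = f(0.780000, -0.388843) = -1.139425
  u ← -0.180255 + (0.26/2)·(-0.802262 + (-1.139425)) = -0.432674
u(0.78) ≈ -0.4327

-0.4327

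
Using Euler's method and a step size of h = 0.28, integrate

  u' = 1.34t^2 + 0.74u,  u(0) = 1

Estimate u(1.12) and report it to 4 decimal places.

2.5735

Euler: u_{n+1} = u_n + h·f(t_n, u_n).
t=0.000000, u=1.000000: f=0.740000 → u ← 1.000000 + 0.28·0.740000 = 1.207200
t=0.280000, u=1.207200: f=0.998384 → u ← 1.207200 + 0.28·0.998384 = 1.486748
t=0.560000, u=1.486748: f=1.520417 → u ← 1.486748 + 0.28·1.520417 = 1.912464
t=0.840000, u=1.912464: f=2.360728 → u ← 1.912464 + 0.28·2.360728 = 2.573468
u(1.12) ≈ 2.5735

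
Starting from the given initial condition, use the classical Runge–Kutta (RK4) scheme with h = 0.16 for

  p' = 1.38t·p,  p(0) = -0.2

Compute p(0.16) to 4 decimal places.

-0.2036

RK4: k1 = f(t_n, p_n); k2 = f(t_n + h/2, p_n + (h/2)·k1); k3 = f(t_n + h/2, p_n + (h/2)·k2); k4 = f(t_n + h, p_n + h·k3); p_{n+1} = p_n + (h/6)·(k1 + 2k2 + 2k3 + k4).
t=0.000000, p=-0.200000:
  k1 = f(0.000000, -0.200000) = 0.000000
  k2 = f(0.080000, -0.200000) = -0.022080
  k3 = f(0.080000, -0.201766) = -0.022275
  k4 = f(0.160000, -0.203564) = -0.044947
  p ← -0.200000 + (0.16/6)·(k1 + 2k2 + 2k3 + k4) = -0.203564
p(0.16) ≈ -0.2036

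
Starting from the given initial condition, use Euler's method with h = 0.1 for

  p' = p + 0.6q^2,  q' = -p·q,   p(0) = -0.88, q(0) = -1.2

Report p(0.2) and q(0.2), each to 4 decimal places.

-0.8675, -1.4207

Euler on (p,q): p_{n+1} = p_n + h·p', q_{n+1} = q_n + h·q'.
0.000000: (-0.880000, -1.200000); f=(-0.016000, -1.056000) → (-0.881600, -1.305600)
0.100000: (-0.881600, -1.305600); f=(0.141155, -1.151017) → (-0.867485, -1.420702)
(p(0.2), q(0.2)) ≈ (-0.8675, -1.4207)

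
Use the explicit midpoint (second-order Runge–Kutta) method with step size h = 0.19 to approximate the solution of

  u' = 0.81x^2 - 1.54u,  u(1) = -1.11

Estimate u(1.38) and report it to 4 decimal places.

-0.2809

Midpoint: k1 = f(x_n, u_n); k2 = f(x_n + h/2, u_n + (h/2)·k1); u_{n+1} = u_n + h·k2.
x=1.000000, u=-1.110000:
  k1 = f(1.000000, -1.110000) = 2.519400
  k2 = f(1.095000, -0.870657) = 2.312022
  u ← -1.110000 + 0.19·2.312022 = -0.670716
x=1.190000, u=-0.670716:
  k1 = f(1.190000, -0.670716) = 2.179943
  k2 = f(1.285000, -0.463621) = 2.051469
  u ← -0.670716 + 0.19·2.051469 = -0.280937
u(1.38) ≈ -0.2809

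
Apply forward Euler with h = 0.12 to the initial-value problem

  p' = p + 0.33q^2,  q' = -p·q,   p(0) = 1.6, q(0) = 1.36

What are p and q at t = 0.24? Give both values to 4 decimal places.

Euler on (p,q): p_{n+1} = p_n + h·p', q_{n+1} = q_n + h·q'.
0.000000: (1.600000, 1.360000); f=(2.210368, -2.176000) → (1.865244, 1.098880)
0.120000: (1.865244, 1.098880); f=(2.263731, -2.049680) → (2.136892, 0.852918)
(p(0.24), q(0.24)) ≈ (2.1369, 0.8529)

2.1369, 0.8529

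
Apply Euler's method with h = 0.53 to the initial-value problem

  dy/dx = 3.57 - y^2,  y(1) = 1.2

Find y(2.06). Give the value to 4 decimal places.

Euler: y_{n+1} = y_n + h·f(x_n, y_n).
x=1.000000, y=1.200000: f=2.130000 → y ← 1.200000 + 0.53·2.130000 = 2.328900
x=1.530000, y=2.328900: f=-1.853775 → y ← 2.328900 + 0.53·(-1.853775) = 1.346399
y(2.06) ≈ 1.3464

1.3464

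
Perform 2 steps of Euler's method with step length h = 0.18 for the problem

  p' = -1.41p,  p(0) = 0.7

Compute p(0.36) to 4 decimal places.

Euler: p_{n+1} = p_n + h·f(t_n, p_n).
t=0.000000, p=0.700000: f=-0.987000 → p ← 0.700000 + 0.18·(-0.987000) = 0.522340
t=0.180000, p=0.522340: f=-0.736499 → p ← 0.522340 + 0.18·(-0.736499) = 0.389770
p(0.36) ≈ 0.3898

0.3898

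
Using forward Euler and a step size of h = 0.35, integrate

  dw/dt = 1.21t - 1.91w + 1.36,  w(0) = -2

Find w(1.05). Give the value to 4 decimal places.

0.9588

Euler: w_{n+1} = w_n + h·f(t_n, w_n).
t=0.000000, w=-2.000000: f=5.180000 → w ← -2.000000 + 0.35·5.180000 = -0.187000
t=0.350000, w=-0.187000: f=2.140670 → w ← -0.187000 + 0.35·2.140670 = 0.562234
t=0.700000, w=0.562234: f=1.133132 → w ← 0.562234 + 0.35·1.133132 = 0.958831
w(1.05) ≈ 0.9588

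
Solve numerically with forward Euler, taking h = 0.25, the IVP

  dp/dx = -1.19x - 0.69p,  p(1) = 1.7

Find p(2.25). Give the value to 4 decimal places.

-1.0220

Euler: p_{n+1} = p_n + h·f(x_n, p_n).
x=1.000000, p=1.700000: f=-2.363000 → p ← 1.700000 + 0.25·(-2.363000) = 1.109250
x=1.250000, p=1.109250: f=-2.252882 → p ← 1.109250 + 0.25·(-2.252882) = 0.546029
x=1.500000, p=0.546029: f=-2.161760 → p ← 0.546029 + 0.25·(-2.161760) = 0.005589
x=1.750000, p=0.005589: f=-2.086357 → p ← 0.005589 + 0.25·(-2.086357) = -0.516000
x=2.000000, p=-0.516000: f=-2.023960 → p ← -0.516000 + 0.25·(-2.023960) = -1.021990
p(2.25) ≈ -1.0220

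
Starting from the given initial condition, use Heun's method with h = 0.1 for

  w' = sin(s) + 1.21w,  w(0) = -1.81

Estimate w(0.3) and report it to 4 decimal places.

-2.5502

Heun: k1 = f(s_n, w_n); k2 = f(s_n + h, w_n + h·k1); w_{n+1} = w_n + (h/2)·(k1 + k2).
s=0.000000, w=-1.810000:
  k1 = f(0.000000, -1.810000) = -2.190100
  k2 = f(0.100000, -2.029010) = -2.355269
  w ← -1.810000 + (0.1/2)·(-2.190100 + (-2.355269)) = -2.037268
s=0.100000, w=-2.037268:
  k1 = f(0.100000, -2.037268) = -2.365261
  k2 = f(0.200000, -2.273795) = -2.552622
  w ← -2.037268 + (0.1/2)·(-2.365261 + (-2.552622)) = -2.283163
s=0.200000, w=-2.283163:
  k1 = f(0.200000, -2.283163) = -2.563957
  k2 = f(0.300000, -2.539558) = -2.777345
  w ← -2.283163 + (0.1/2)·(-2.563957 + (-2.777345)) = -2.550228
w(0.3) ≈ -2.5502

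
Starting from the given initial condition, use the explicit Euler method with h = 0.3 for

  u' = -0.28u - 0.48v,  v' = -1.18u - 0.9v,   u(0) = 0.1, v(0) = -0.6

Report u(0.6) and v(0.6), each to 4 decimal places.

Euler on (u,v): u_{n+1} = u_n + h·u', v_{n+1} = v_n + h·v'.
0.000000: (0.100000, -0.600000); f=(0.260000, 0.422000) → (0.178000, -0.473400)
0.300000: (0.178000, -0.473400); f=(0.177392, 0.216020) → (0.231218, -0.408594)
(u(0.6), v(0.6)) ≈ (0.2312, -0.4086)

0.2312, -0.4086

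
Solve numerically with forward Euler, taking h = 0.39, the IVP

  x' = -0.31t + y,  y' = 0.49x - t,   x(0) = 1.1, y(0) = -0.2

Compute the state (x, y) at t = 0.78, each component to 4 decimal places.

0.9788, 0.0534

Euler on (x,y): x_{n+1} = x_n + h·x', y_{n+1} = y_n + h·y'.
0.000000: (1.100000, -0.200000); f=(-0.200000, 0.539000) → (1.022000, 0.010210)
0.390000: (1.022000, 0.010210); f=(-0.110690, 0.110780) → (0.978831, 0.053414)
(x(0.78), y(0.78)) ≈ (0.9788, 0.0534)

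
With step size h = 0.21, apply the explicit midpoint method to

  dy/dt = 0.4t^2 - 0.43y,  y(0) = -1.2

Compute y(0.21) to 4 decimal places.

-1.0956

Midpoint: k1 = f(t_n, y_n); k2 = f(t_n + h/2, y_n + (h/2)·k1); y_{n+1} = y_n + h·k2.
t=0.000000, y=-1.200000:
  k1 = f(0.000000, -1.200000) = 0.516000
  k2 = f(0.105000, -1.145820) = 0.497113
  y ← -1.200000 + 0.21·0.497113 = -1.095606
y(0.21) ≈ -1.0956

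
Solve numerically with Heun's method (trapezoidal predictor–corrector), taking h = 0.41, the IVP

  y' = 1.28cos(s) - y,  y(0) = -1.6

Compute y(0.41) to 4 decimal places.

-0.6830

Heun: k1 = f(s_n, y_n); k2 = f(s_n + h, y_n + h·k1); y_{n+1} = y_n + (h/2)·(k1 + k2).
s=0.000000, y=-1.600000:
  k1 = f(0.000000, -1.600000) = 2.880000
  k2 = f(0.410000, -0.419200) = 1.593115
  y ← -1.600000 + (0.41/2)·(2.880000 + 1.593115) = -0.683011
y(0.41) ≈ -0.6830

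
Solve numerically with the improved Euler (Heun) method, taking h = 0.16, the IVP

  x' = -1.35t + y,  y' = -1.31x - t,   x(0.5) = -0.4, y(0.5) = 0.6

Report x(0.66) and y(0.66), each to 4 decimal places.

-0.4290, 0.5923

Heun on (x,y): k1 = f(t_n, state_n); k2 = f(t_n + h, state_n + h·k1); state_{n+1} = state_n + (h/2)·(k1 + k2).
0.500000: (-0.400000, 0.600000)
  k1 = (-0.075000, 0.024000)
  predictor → (-0.412000, 0.603840)
  k2 = (-0.287160, -0.120280)
  → (-0.428973, 0.592298)
(x(0.66), y(0.66)) ≈ (-0.4290, 0.5923)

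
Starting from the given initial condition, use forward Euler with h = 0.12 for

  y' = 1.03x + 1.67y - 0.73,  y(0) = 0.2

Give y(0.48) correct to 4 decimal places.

0.0462

Euler: y_{n+1} = y_n + h·f(x_n, y_n).
x=0.000000, y=0.200000: f=-0.396000 → y ← 0.200000 + 0.12·(-0.396000) = 0.152480
x=0.120000, y=0.152480: f=-0.351758 → y ← 0.152480 + 0.12·(-0.351758) = 0.110269
x=0.240000, y=0.110269: f=-0.298651 → y ← 0.110269 + 0.12·(-0.298651) = 0.074431
x=0.360000, y=0.074431: f=-0.234900 → y ← 0.074431 + 0.12·(-0.234900) = 0.046243
y(0.48) ≈ 0.0462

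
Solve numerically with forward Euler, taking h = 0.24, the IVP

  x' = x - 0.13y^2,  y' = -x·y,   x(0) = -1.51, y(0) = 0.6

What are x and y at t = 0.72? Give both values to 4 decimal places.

-2.9661, 1.8583

Euler on (x,y): x_{n+1} = x_n + h·x', y_{n+1} = y_n + h·y'.
0.000000: (-1.510000, 0.600000); f=(-1.556800, 0.906000) → (-1.883632, 0.817440)
0.240000: (-1.883632, 0.817440); f=(-1.970499, 1.539756) → (-2.356552, 1.186981)
0.480000: (-2.356552, 1.186981); f=(-2.539712, 2.797183) → (-2.966083, 1.858305)
(x(0.72), y(0.72)) ≈ (-2.9661, 1.8583)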